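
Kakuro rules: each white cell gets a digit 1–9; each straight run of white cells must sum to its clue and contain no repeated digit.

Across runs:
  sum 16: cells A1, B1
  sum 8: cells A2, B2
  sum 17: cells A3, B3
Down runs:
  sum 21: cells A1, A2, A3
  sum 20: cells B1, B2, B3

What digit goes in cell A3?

16 in 2 cells must be {7,9}; 17 in 2 cells must be {8,9}.
Nothing is forced directly, so branch on B3, whose candidates are 8 or 9. If B3 = 9: that forces B1 = 7, after which B2 would have to be in {1,2,3,5,6,7} for the 8 across but in {4} for the 20 down — contradiction. So B3 = 8.
A3 = 17 − 8 = 9 completes the 17 across.
Given what's placed, A1 must be 7 to fit the 16 across and 21 down.
B1 = 16 − 7 = 9 completes the 16 across.
A2 = 21 − 16 = 5 completes the 21 down.
B2 = 8 − 5 = 3 completes the 8 across.

9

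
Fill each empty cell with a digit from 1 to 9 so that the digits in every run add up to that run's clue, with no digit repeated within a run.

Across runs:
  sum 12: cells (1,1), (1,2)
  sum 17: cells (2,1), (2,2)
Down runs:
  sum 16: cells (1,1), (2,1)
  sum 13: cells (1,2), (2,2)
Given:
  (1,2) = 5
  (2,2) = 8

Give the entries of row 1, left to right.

7 5

17 in 2 cells must be {8,9}; 16 in 2 cells must be {7,9}.
(1,1) = 12 − 5 = 7 completes the 12 across.
(2,1) = 17 − 8 = 9 completes the 17 across.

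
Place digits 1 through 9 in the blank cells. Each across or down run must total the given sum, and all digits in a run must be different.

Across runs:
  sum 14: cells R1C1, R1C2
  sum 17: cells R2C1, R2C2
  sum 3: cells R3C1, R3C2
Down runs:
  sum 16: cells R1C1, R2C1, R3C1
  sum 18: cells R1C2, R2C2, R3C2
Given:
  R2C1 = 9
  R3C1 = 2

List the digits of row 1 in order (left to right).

5, 9

17 in 2 cells must be {8,9}; 3 in 2 cells must be {1,2}.
R1C1 = 16 − 11 = 5 completes the 16 down.
R1C2 = 14 − 5 = 9 completes the 14 across.
R2C2 = 17 − 9 = 8 completes the 17 across.
R3C2 = 3 − 2 = 1 completes the 3 across.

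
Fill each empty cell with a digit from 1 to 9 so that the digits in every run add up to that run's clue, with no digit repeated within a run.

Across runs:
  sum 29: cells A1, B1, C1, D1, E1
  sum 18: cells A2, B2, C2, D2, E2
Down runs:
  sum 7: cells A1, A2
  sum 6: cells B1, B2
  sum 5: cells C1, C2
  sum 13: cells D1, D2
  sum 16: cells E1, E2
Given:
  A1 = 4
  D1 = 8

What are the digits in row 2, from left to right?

16 in 2 cells must be {7,9}.
A2 = 7 − 4 = 3 completes the 7 down.
D2 = 13 − 8 = 5 completes the 13 down.
Given what's placed, E2 must be 7 to fit the 18 across and 16 down.
E1 = 16 − 7 = 9 completes the 16 down.
Nothing is forced directly, so branch on B2, whose candidates are 1 or 2. If B2 = 2: then B1 would have to be in {1,2,3,5,6,7} for the 29 across but in {4} for the 6 down — contradiction. So B2 = 1.
B1 = 6 − 1 = 5 completes the 6 down.
C1 = 29 − 26 = 3 completes the 29 across.
C2 = 18 − 16 = 2 completes the 18 across.

3, 1, 2, 5, 7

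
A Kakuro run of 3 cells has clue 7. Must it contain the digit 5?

The only way to make 7 from 3 distinct digits is {1,2,4}, which does not contain 5.

No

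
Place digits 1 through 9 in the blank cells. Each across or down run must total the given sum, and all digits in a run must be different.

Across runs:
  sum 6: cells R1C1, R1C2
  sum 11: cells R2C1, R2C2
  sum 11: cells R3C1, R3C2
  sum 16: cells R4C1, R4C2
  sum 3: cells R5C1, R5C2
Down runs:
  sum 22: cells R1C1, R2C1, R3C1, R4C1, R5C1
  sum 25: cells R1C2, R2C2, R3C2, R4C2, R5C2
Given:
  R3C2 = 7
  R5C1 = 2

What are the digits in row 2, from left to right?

16 in 2 cells must be {7,9}; 3 in 2 cells must be {1,2}.
R3C1 = 11 − 7 = 4 completes the 11 across.
R4C2 = 9: the only remaining digit allowed by both the 16 across and the 25 down.
R5C2 = 3 − 2 = 1 completes the 3 across.
R4C1 = 16 − 9 = 7 completes the 16 across.
Given what's placed, R1C1 must be 1 to fit the 6 across and 22 down.
R1C2 = 6 − 1 = 5 completes the 6 across.
R2C1 = 22 − 14 = 8 completes the 22 down.
R2C2 = 11 − 8 = 3 completes the 11 across.

8 3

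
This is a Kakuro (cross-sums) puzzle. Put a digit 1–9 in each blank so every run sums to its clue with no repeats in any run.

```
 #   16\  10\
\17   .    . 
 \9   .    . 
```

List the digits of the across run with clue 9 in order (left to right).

7 2

17 in 2 cells must be {8,9}; 16 in 2 cells must be {7,9}.
The 17 across and the 16 down share only 9, so R1C1 = 9.
R1C2 = 17 − 9 = 8 completes the 17 across.
R2C1 = 16 − 9 = 7 completes the 16 down.
R2C2 = 9 − 7 = 2 completes the 9 across.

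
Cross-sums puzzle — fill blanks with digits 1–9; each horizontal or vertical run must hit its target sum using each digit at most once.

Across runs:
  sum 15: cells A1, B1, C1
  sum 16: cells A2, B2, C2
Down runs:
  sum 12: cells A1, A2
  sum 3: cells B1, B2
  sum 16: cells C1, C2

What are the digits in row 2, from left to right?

3 in 2 cells must be {1,2}; 16 in 2 cells must be {7,9}.
Nothing is forced directly, so branch on B1, whose candidates are 1 or 2. If B1 = 1: that forces C1 = 9, B2 = 2, after which C2 would have to be in {5,6,8,9} for the 16 across but in {7} for the 16 down — contradiction. So B1 = 2.
B2 = 3 − 2 = 1 completes the 3 down.
Nothing is forced directly, so branch on C1, whose candidates are 7 or 9. If C1 = 7: then A1 would have to be in {6} for the 15 across but in {3,4,5,7,8,9} for the 12 down — contradiction. So C1 = 9.
A1 = 15 − 11 = 4 completes the 15 across.
A2 = 12 − 4 = 8 completes the 12 down.
C2 = 16 − 9 = 7 completes the 16 across.

8 1 7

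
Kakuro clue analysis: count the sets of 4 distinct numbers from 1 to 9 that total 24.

8

4 distinct digits from 1–9 sum between 10 and 30.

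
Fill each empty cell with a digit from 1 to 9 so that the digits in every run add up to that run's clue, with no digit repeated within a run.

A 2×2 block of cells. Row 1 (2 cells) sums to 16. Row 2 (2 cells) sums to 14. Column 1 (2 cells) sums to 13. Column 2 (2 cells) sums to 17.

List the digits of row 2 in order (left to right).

16 in 2 cells must be {7,9}; 17 in 2 cells must be {8,9}.
The 16 across and the 17 down share only 9, so (1,2) = 9.
(2,2) = 17 − 9 = 8 completes the 17 down.
(1,1) = 16 − 9 = 7 completes the 16 across.
(2,1) = 14 − 8 = 6 completes the 14 across.

6 8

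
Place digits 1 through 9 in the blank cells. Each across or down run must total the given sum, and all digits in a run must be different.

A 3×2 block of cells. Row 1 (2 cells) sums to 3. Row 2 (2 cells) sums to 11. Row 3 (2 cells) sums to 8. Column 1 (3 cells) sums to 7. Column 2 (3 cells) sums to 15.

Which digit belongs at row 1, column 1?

3 in 2 cells must be {1,2}; 7 in 3 cells must be {1,2,4}.
Nothing is forced directly, so branch on (1,1), whose candidates are 1 or 2. If (1,1) = 2: that forces (1,2) = 1, (2,1) = 4, after which (2,2) would have to be in {7} for the 11 across but in {5,6,8,9} for the 15 down — contradiction. So (1,1) = 1.
(1,2) = 3 − 1 = 2 completes the 3 across.
Given what's placed, (3,1) must be 2 to fit the 8 across and 7 down.
(3,2) = 8 − 2 = 6 completes the 8 across.
(2,1) = 7 − 3 = 4 completes the 7 down.
(2,2) = 11 − 4 = 7 completes the 11 across.

1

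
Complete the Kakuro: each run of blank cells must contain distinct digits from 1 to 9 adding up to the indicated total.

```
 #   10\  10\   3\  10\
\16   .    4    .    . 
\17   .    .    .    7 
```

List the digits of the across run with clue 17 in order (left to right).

3 in 2 cells must be {1,2}.
R1C4 = 10 − 7 = 3 completes the 10 down.
R2C2 = 10 − 4 = 6 completes the 10 down.
Given what's placed, R2C3 must be 1 to fit the 17 across and 3 down.
R1C3 = 3 − 1 = 2 completes the 3 down.
R2C1 = 17 − 14 = 3 completes the 17 across.
R1C1 = 16 − 9 = 7 completes the 16 across.

3 6 1 7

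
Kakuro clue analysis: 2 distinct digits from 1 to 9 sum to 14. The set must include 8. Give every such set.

{6,8}

2 distinct digits from 1–9 sum between 3 and 17.
Keeping only sets containing 8.
Only one set works: {6,8}.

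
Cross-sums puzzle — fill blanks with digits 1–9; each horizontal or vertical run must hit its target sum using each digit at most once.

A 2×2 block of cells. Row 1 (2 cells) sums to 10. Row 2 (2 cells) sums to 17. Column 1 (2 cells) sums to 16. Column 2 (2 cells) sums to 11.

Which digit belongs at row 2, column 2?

8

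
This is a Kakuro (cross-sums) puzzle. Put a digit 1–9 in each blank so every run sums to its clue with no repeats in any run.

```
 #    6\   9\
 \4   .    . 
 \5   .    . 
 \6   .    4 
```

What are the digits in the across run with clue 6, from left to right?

4 in 2 cells must be {1,3}; 6 in 3 cells must be {1,2,3}.
Given what's placed, R1C2 must be 3 to fit the 4 across and 9 down.
R2C2 = 9 − 7 = 2 completes the 9 down.
R3C1 = 6 − 4 = 2 completes the 6 across.
R1C1 = 4 − 3 = 1 completes the 4 across.
R2C1 = 5 − 2 = 3 completes the 5 across.

2, 4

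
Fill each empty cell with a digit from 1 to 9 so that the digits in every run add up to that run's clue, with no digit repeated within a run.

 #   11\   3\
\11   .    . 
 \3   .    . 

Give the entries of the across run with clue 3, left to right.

3 in 2 cells must be {1,2}.
The 11 across and the 3 down share only 2, so R1C2 = 2.
The 3 across and the 11 down share only 2, so R2C1 = 2.
R2C2 = 3 − 2 = 1 completes the 3 across.
R1C1 = 11 − 2 = 9 completes the 11 across.

2, 1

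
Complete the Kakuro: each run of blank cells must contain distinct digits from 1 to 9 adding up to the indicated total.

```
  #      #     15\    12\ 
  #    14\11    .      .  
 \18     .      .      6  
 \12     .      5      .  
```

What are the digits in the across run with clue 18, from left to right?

8 4 6

R3C1 = 6: the only remaining digit allowed by both the 12 across and the 14 down.
R3C3 = 12 − 11 = 1 completes the 12 across.
R1C3 = 12 − 7 = 5 completes the 12 down.
R2C1 = 14 − 6 = 8 completes the 14 down.
R2C2 = 18 − 14 = 4 completes the 18 across.
R1C2 = 11 − 5 = 6 completes the 11 across.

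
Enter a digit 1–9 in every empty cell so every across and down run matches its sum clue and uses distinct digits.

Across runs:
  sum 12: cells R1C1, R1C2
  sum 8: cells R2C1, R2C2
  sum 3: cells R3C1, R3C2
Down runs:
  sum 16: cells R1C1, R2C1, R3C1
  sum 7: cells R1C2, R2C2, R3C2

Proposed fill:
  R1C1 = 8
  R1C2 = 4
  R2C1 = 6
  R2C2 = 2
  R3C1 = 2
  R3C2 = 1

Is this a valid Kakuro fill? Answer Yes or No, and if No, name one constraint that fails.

Yes

Across: 8+4=12; 6+2=8; 2+1=3. Down: 8+6+2=16; 4+2+1=7. No digit repeats within any run.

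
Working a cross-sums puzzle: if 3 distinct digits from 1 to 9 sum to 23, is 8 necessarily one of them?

Yes

The only way to make 23 from 3 distinct digits is {6,8,9}, which contains 8.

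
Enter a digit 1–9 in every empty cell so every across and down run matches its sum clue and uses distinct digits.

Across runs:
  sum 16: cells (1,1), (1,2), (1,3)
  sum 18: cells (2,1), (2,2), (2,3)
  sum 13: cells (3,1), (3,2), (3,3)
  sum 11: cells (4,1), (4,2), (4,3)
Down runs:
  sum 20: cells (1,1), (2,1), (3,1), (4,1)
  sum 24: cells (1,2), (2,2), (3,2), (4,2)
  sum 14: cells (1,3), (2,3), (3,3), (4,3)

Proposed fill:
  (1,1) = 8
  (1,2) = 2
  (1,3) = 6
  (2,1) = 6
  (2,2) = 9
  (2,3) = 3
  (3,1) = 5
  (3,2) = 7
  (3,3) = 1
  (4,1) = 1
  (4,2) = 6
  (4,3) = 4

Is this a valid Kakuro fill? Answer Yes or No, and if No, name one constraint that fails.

Yes

Across: 8+2+6=16; 6+9+3=18; 5+7+1=13; 1+6+4=11. Down: 8+6+5+1=20; 2+9+7+6=24; 6+3+1+4=14. No digit repeats within any run.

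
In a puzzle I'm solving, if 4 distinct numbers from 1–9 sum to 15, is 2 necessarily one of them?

Counterexample: {1,3,4,7} sums to 15 without using 2.

No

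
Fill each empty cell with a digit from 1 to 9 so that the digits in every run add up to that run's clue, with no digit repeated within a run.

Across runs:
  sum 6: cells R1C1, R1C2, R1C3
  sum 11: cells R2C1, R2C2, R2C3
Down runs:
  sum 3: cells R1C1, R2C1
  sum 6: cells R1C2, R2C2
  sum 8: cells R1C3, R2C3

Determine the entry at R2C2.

4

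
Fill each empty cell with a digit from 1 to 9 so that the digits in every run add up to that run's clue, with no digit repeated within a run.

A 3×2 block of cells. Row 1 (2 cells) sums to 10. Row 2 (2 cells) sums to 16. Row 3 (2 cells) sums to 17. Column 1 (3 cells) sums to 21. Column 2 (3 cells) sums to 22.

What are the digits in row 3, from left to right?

8 9

16 in 2 cells must be {7,9}; 17 in 2 cells must be {8,9}.
Nothing is forced directly, so branch on (3,2), whose candidates are 8 or 9. If (3,2) = 8: that forces (1,2) = 9, after which (2,2) would have to be in {7,9} for the 16 across but in {5} for the 22 down — contradiction. So (3,2) = 9.
Given what's placed, (2,2) must be 7 to fit the 16 across and 22 down.
(3,1) = 17 − 9 = 8 completes the 17 across.
(1,2) = 22 − 16 = 6 completes the 22 down.
(2,1) = 16 − 7 = 9 completes the 16 across.
(1,1) = 10 − 6 = 4 completes the 10 across.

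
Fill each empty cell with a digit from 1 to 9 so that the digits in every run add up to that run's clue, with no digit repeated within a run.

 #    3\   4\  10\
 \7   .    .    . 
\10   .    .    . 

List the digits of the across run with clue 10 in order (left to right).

1, 3, 6

7 in 3 cells must be {1,2,4}; 3 in 2 cells must be {1,2}; 4 in 2 cells must be {1,3}.
The 7 across and the 4 down share only 1, so R1C2 = 1.
R2C2 = 4 − 1 = 3 completes the 4 down.
Given what's placed, R1C1 must be 2 to fit the 7 across and 3 down.
R1C3 = 7 − 3 = 4 completes the 7 across.
R2C1 = 3 − 2 = 1 completes the 3 down.
R2C3 = 10 − 4 = 6 completes the 10 across.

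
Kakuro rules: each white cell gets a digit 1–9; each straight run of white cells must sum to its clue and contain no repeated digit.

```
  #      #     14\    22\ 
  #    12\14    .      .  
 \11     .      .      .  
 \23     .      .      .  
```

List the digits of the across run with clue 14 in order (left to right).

5 9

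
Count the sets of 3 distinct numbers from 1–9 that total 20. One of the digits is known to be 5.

2

3 distinct digits from 1–9 sum between 6 and 24.
Keeping only sets containing 5.
Enumerating: {5,6,9}, {5,7,8}.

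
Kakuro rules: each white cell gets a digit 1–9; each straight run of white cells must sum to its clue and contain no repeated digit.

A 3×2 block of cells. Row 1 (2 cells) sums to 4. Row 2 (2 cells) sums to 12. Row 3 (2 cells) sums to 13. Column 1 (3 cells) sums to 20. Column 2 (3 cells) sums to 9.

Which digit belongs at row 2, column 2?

3

4 in 2 cells must be {1,3}.
The 4 across and the 20 down share only 3, so (1,1) = 3.
(1,2) = 4 − 3 = 1 completes the 4 across.
Nothing is forced directly, so branch on (2,1), whose candidates are 8 or 9. If (2,1) = 8: then (2,2) would have to be in {4} for the 12 across but in {2,3,5,6} for the 9 down — contradiction. So (2,1) = 9.
(2,2) = 12 − 9 = 3 completes the 12 across.
(3,1) = 20 − 12 = 8 completes the 20 down.
(3,2) = 13 − 8 = 5 completes the 13 across.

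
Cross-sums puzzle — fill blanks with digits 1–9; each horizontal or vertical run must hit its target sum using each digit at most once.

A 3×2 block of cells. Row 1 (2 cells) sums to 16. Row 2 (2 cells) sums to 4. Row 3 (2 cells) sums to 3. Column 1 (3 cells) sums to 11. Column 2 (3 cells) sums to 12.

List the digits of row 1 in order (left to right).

7 9

16 in 2 cells must be {7,9}; 4 in 2 cells must be {1,3}; 3 in 2 cells must be {1,2}.
The 16 across and the 11 down share only 7, so (1,1) = 7.
(1,2) = 16 − 7 = 9 completes the 16 across.
Given what's placed, (2,2) must be 1 to fit the 4 across and 12 down.
(3,1) = 1: the only remaining digit allowed by both the 3 across and the 11 down.
(3,2) = 3 − 1 = 2 completes the 3 across.
(2,1) = 4 − 1 = 3 completes the 4 across.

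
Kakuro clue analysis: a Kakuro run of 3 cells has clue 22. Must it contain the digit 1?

Counterexample: {5,8,9} sums to 22 without using 1.

No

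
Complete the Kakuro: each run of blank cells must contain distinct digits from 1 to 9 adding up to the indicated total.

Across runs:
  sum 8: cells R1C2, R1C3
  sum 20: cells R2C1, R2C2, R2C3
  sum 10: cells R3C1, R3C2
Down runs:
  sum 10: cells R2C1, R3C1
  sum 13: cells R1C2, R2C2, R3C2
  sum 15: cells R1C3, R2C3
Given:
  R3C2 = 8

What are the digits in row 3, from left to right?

2 8

R3C1 = 10 − 8 = 2 completes the 10 across.
R2C1 = 10 − 2 = 8 completes the 10 down.
R2C2 = 3: the only remaining digit allowed by both the 20 across and the 13 down.
R2C3 = 20 − 11 = 9 completes the 20 across.
R1C2 = 13 − 11 = 2 completes the 13 down.
R1C3 = 8 − 2 = 6 completes the 8 across.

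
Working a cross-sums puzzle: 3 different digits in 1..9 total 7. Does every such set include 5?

The only way to make 7 from 3 distinct digits is {1,2,4}, which does not contain 5.

No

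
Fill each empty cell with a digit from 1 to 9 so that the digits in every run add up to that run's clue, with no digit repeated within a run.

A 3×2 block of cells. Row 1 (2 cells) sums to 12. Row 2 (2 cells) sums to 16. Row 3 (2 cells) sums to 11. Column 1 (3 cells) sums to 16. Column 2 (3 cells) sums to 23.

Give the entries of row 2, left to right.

16 in 2 cells must be {7,9}; 23 in 3 cells must be {6,8,9}.
The 16 across and the 23 down share only 9, so (2,2) = 9.
Given what's placed, (1,2) must be 8 to fit the 12 across and 23 down.
(2,1) = 16 − 9 = 7 completes the 16 across.
(3,2) = 23 − 17 = 6 completes the 23 down.
(1,1) = 12 − 8 = 4 completes the 12 across.
(3,1) = 11 − 6 = 5 completes the 11 across.

7 9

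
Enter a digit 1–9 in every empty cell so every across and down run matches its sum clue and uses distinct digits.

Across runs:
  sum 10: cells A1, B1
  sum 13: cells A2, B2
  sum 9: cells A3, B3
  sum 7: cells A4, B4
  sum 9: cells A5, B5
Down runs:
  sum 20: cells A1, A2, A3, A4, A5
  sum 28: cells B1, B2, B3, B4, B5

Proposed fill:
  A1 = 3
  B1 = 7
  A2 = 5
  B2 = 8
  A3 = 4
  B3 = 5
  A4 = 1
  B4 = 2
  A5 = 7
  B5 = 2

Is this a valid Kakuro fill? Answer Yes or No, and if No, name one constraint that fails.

No — the down run B1–B5 sums to 24, not 28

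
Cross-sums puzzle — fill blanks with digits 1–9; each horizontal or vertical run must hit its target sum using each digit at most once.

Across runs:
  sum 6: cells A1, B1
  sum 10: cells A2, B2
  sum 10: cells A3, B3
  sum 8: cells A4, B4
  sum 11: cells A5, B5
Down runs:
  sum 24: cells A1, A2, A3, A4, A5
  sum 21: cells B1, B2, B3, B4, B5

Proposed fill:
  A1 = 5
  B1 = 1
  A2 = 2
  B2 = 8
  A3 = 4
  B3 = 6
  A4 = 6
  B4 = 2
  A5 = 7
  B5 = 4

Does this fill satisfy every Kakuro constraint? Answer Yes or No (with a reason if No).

Yes

Across: 5+1=6; 2+8=10; 4+6=10; 6+2=8; 7+4=11. Down: 5+2+4+6+7=24; 1+8+6+2+4=21. No digit repeats within any run.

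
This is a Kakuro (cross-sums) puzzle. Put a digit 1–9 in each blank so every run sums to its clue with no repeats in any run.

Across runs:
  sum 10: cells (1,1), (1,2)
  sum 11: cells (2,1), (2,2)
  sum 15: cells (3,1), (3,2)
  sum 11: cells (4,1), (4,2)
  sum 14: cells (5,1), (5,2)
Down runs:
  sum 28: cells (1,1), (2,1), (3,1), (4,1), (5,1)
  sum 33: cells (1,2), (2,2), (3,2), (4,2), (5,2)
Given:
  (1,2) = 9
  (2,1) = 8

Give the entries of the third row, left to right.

(1,1) = 10 − 9 = 1 completes the 10 across.
(2,2) = 11 − 8 = 3 completes the 11 across.
No cell is forced outright now. (5,1) can only be 6 or 9 (the digits allowed by both its 14 across and its 28 down). If (5,1) = 9: then (5,2) would have to be in {5} for the 14 across but in {6,7,8} for the 33 down — contradiction. So (5,1) = 6.
Given what's placed, (3,1) must be 9 to fit the 15 across and 28 down.
(3,2) = 15 − 9 = 6 completes the 15 across.
(4,1) = 28 − 24 = 4 completes the 28 down.
(4,2) = 11 − 4 = 7 completes the 11 across.
(5,2) = 14 − 6 = 8 completes the 14 across.

9 6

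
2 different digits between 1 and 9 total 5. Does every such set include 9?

Counterexample: {1,4} sums to 5 without using 9.

No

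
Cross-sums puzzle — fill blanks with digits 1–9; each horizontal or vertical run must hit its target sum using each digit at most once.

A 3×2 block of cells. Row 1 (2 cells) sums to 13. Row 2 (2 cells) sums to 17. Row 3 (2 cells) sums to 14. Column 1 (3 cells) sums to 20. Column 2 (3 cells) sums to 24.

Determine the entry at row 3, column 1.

17 in 2 cells must be {8,9}; 24 in 3 cells must be {7,8,9}.
Nothing is forced directly, so branch on (2,1), whose candidates are 8 or 9. If (2,1) = 8: that forces (2,2) = 9, (3,2) = 8, (1,2) = 7, after which (3,1) would have to be in {6} for the 14 across but in {3,5,7,9} for the 20 down — contradiction. So (2,1) = 9.
(2,2) = 17 − 9 = 8 completes the 17 across.
Given what's placed, (3,2) must be 9 to fit the 14 across and 24 down.
(1,2) = 24 − 17 = 7 completes the 24 down.
(3,1) = 14 − 9 = 5 completes the 14 across.
(1,1) = 13 − 7 = 6 completes the 13 across.

5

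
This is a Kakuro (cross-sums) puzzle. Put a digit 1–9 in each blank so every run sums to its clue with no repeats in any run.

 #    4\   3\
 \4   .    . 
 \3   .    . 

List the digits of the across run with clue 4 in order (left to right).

3, 1

4 in 2 cells must be {1,3}; 3 in 2 cells must be {1,2}.
The 4 across and the 3 down share only 1, so R1C2 = 1.
The 3 across and the 4 down share only 1, so R2C1 = 1.
R2C2 = 3 − 1 = 2 completes the 3 across.
R1C1 = 4 − 1 = 3 completes the 4 across.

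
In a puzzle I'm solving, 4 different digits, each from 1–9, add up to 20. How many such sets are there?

12

4 distinct digits from 1–9 sum between 10 and 30.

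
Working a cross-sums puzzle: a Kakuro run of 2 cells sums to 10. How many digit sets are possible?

4

2 distinct digits from 1–9 sum between 3 and 17.
Enumerating: {1,9}, {2,8}, {3,7}, {4,6}.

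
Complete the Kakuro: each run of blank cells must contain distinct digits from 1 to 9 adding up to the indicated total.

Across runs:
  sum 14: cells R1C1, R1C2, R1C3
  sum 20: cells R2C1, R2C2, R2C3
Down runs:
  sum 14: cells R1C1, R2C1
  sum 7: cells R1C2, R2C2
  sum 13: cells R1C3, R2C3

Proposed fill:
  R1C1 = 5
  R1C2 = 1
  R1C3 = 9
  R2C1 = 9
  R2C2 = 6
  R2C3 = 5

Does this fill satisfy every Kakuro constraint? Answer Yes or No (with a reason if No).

No — the down run R1C3–R2C3 sums to 14, not 13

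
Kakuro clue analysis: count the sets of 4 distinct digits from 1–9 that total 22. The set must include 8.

4 distinct digits from 1–9 sum between 10 and 30.
Keeping only sets containing 8.
Enumerating: {1,4,8,9}, {1,6,7,8}, {2,3,8,9}, {2,5,7,8}, {3,4,7,8}, {3,5,6,8}.

6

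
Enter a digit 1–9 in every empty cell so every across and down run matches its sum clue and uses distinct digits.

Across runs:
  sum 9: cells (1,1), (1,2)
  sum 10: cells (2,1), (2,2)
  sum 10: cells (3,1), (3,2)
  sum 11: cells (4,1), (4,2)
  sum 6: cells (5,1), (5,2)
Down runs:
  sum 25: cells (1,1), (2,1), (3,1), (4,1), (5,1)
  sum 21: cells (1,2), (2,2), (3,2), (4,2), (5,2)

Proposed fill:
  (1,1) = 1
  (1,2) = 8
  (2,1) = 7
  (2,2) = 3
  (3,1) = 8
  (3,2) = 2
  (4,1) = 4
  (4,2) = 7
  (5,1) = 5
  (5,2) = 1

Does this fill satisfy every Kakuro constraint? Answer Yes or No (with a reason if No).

Across: 1+8=9; 7+3=10; 8+2=10; 4+7=11; 5+1=6. Down: 1+7+8+4+5=25; 8+3+2+7+1=21. No digit repeats within any run.

Yes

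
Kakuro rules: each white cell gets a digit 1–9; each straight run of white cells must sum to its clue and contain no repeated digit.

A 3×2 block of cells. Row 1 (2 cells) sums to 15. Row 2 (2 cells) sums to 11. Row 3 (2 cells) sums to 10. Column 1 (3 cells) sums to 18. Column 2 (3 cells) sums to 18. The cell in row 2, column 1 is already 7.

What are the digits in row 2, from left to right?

7 4

(2,2) = 11 − 7 = 4 completes the 11 across.
Nothing is forced directly, so branch on (1,1), whose candidates are 6 or 8 or 9. If (1,1) = 6: that forces (1,2) = 9, after which (3,1) would have to be in {1,2,3,4,6,7,8,9} for the 10 across but in {5} for the 18 down — contradiction. If (1,1) = 8: then (1,2) would have to be in {7} for the 15 across but in {5,6,8,9} for the 18 down — contradiction. So (1,1) = 9.
(1,2) = 15 − 9 = 6 completes the 15 across.
(3,1) = 18 − 16 = 2 completes the 18 down.
(3,2) = 10 − 2 = 8 completes the 10 across.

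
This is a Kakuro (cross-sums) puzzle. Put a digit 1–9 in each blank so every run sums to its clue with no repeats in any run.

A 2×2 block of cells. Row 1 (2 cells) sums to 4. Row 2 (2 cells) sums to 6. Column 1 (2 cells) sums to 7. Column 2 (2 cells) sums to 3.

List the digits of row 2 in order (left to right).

4 in 2 cells must be {1,3}; 3 in 2 cells must be {1,2}.
The 4 across and the 3 down share only 1, so (1,2) = 1.
(2,2) = 3 − 1 = 2 completes the 3 down.
(1,1) = 4 − 1 = 3 completes the 4 across.
(2,1) = 6 − 2 = 4 completes the 6 across.

4 2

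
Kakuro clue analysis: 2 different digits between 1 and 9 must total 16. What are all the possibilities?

2 distinct digits from 1–9 sum between 3 and 17.
Only one set works: {7,9}.

{7,9}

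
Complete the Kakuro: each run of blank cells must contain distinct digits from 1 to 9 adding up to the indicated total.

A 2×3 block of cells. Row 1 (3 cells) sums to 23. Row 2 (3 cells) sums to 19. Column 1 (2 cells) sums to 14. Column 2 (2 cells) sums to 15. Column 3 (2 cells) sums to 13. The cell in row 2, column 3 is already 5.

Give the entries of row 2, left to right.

8 6 5

23 in 3 cells must be {6,8,9}.
(1,3) = 13 − 5 = 8 completes the 13 down.
No cell is forced outright now. (2,1) can only be 6 or 8 (the digits allowed by both its 19 across and its 14 down). If (2,1) = 6: then (1,1) would have to be in {6,9} for the 23 across but in {8} for the 14 down — contradiction. So (2,1) = 8.
(1,1) = 14 − 8 = 6 completes the 14 down.
(1,2) = 23 − 14 = 9 completes the 23 across.
(2,2) = 19 − 13 = 6 completes the 19 across.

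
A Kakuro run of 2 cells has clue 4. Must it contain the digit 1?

Yes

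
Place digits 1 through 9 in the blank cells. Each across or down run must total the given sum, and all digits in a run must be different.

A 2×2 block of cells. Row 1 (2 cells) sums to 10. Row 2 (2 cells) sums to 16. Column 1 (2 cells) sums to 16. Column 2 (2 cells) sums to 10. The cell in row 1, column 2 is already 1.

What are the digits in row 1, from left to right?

16 in 2 cells must be {7,9}.
(1,1) = 10 − 1 = 9 completes the 10 across.
(2,1) = 16 − 9 = 7 completes the 16 down.
(2,2) = 16 − 7 = 9 completes the 16 across.

9, 1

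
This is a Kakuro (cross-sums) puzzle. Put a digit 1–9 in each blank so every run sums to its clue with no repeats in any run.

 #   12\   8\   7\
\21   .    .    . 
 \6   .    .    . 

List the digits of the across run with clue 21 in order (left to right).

6 in 3 cells must be {1,2,3}.
The 6 across and the 12 down share only 3, so R2C1 = 3.
R1C1 = 12 − 3 = 9 completes the 12 down.
Nothing is forced directly, so branch on R1C2, whose candidates are 5 or 7. If R1C2 = 5: then R1C3 would have to be in {7} for the 21 across but in {1,2,3,4,5,6} for the 7 down — contradiction. So R1C2 = 7.
R1C3 = 21 − 16 = 5 completes the 21 across.
R2C2 = 8 − 7 = 1 completes the 8 down.
R2C3 = 6 − 4 = 2 completes the 6 across.

9 7 5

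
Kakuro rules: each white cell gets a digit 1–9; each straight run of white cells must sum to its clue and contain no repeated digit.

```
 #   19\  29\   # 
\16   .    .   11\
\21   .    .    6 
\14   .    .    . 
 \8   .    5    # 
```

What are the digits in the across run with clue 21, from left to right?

8 7 6

16 in 2 cells must be {7,9}; 29 in 4 cells must be {5,7,8,9}.
R3C3 = 11 − 6 = 5 completes the 11 down.
R4C1 = 8 − 5 = 3 completes the 8 across.
No cell is forced outright now. R2C1 can only be 7 or 8 (the digits allowed by both its 21 across and its 19 down). If R2C1 = 7: then R1C1 would have to be in {7,9} for the 16 across but in {1,4,5,8} for the 19 down — contradiction. So R2C1 = 8.
Given what's placed, R1C1 must be 7 to fit the 16 across and 19 down.
R1C2 = 16 − 7 = 9 completes the 16 across.
R2C2 = 21 − 14 = 7 completes the 21 across.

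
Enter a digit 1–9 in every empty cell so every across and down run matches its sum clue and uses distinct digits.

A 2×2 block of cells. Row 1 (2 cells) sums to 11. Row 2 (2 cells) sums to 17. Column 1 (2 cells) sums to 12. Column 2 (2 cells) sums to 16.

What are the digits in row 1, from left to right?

17 in 2 cells must be {8,9}; 16 in 2 cells must be {7,9}.
The 17 across and the 16 down share only 9, so (2,2) = 9.
(1,2) = 16 − 9 = 7 completes the 16 down.
(2,1) = 17 − 9 = 8 completes the 17 across.
(1,1) = 11 − 7 = 4 completes the 11 across.

4 7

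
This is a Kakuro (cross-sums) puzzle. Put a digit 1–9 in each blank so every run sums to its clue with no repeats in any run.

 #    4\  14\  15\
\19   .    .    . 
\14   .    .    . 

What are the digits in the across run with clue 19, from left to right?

3 9 7

4 in 2 cells must be {1,3}.
The 19 across and the 4 down share only 3, so R1C1 = 3.
Given what's placed, R1C2 must be 9 to fit the 19 across and 14 down.
R1C3 = 19 − 12 = 7 completes the 19 across.
R2C1 = 4 − 3 = 1 completes the 4 down.
R2C2 = 14 − 9 = 5 completes the 14 down.
R2C3 = 14 − 6 = 8 completes the 14 across.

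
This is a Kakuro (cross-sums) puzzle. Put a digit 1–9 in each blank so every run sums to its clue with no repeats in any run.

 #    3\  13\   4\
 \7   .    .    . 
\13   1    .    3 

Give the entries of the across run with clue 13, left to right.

7 in 3 cells must be {1,2,4}; 3 in 2 cells must be {1,2}; 4 in 2 cells must be {1,3}.
R1C1 = 3 − 1 = 2 completes the 3 down.
R1C2 = 4: the only remaining digit allowed by both the 7 across and the 13 down.
R1C3 = 7 − 6 = 1 completes the 7 across.
R2C2 = 13 − 4 = 9 completes the 13 across.

1, 9, 3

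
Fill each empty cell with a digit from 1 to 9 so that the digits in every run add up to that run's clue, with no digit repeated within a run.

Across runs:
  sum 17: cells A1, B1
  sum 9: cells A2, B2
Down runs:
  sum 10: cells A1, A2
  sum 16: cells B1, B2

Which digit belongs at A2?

2

17 in 2 cells must be {8,9}; 16 in 2 cells must be {7,9}.
The 17 across and the 16 down share only 9, so B1 = 9.
B2 = 16 − 9 = 7 completes the 16 down.
A1 = 17 − 9 = 8 completes the 17 across.
A2 = 9 − 7 = 2 completes the 9 across.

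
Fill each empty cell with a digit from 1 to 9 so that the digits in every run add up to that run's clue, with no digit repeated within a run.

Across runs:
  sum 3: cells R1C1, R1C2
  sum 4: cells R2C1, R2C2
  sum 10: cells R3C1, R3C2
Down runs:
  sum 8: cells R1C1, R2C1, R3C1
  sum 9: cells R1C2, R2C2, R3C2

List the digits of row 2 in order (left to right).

3, 1

3 in 2 cells must be {1,2}; 4 in 2 cells must be {1,3}.
Nothing is forced directly, so branch on R1C1, whose candidates are 1 or 2. If R1C1 = 2: that forces R1C2 = 1, R2C1 = 1, R2C2 = 3, after which R3C1 would have to be in {1,2,3,4,6,7,8,9} for the 10 across but in {5} for the 8 down — contradiction. So R1C1 = 1.
R1C2 = 3 − 1 = 2 completes the 3 across.
Given what's placed, R2C1 must be 3 to fit the 4 across and 8 down.
R2C2 = 4 − 3 = 1 completes the 4 across.
R3C1 = 8 − 4 = 4 completes the 8 down.
R3C2 = 10 − 4 = 6 completes the 10 across.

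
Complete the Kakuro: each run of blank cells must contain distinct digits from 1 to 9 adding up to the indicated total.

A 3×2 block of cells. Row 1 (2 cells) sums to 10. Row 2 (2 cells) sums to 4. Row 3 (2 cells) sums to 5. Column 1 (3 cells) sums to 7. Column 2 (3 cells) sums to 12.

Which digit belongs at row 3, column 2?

4 in 2 cells must be {1,3}; 7 in 3 cells must be {1,2,4}.
The 4 across and the 7 down share only 1, so (2,1) = 1.
(2,2) = 4 − 1 = 3 completes the 4 across.
Nothing is forced directly, so branch on (1,1), whose candidates are 2 or 4. If (1,1) = 4: then (1,2) would have to be in {6} for the 10 across but in {1,2,4,5,7,8} for the 12 down — contradiction. So (1,1) = 2.
(1,2) = 10 − 2 = 8 completes the 10 across.
(3,1) = 7 − 3 = 4 completes the 7 down.
(3,2) = 5 − 4 = 1 completes the 5 across.

1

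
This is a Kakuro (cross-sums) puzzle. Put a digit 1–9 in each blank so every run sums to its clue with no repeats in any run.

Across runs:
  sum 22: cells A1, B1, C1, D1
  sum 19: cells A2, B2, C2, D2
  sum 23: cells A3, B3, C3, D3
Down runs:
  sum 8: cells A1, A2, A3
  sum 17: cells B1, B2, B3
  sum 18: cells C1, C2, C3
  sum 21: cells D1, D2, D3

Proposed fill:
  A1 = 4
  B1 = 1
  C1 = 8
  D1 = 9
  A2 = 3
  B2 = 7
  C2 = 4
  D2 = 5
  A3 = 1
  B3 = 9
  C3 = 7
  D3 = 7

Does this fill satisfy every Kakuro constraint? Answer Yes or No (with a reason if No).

No — the down run C1–C3 sums to 19, not 18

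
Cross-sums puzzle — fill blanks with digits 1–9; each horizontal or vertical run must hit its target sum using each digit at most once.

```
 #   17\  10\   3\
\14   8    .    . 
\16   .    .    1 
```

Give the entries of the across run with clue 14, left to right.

8 4 2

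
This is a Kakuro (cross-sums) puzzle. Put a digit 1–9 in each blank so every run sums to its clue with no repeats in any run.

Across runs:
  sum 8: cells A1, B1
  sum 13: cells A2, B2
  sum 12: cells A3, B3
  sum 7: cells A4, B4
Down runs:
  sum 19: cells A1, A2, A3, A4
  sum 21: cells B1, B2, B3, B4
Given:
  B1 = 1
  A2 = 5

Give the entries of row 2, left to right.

5, 8

A1 = 8 − 1 = 7 completes the 8 across.
B2 = 13 − 5 = 8 completes the 13 across.
No cell is forced outright now. A3 can only be 3 or 4 (the digits allowed by both its 12 across and its 19 down). If A3 = 4: then B3 would have to be in {8} for the 12 across but in {3,5,7,9} for the 21 down — contradiction. So A3 = 3.
B3 = 12 − 3 = 9 completes the 12 across.
A4 = 19 − 15 = 4 completes the 19 down.
B4 = 7 − 4 = 3 completes the 7 across.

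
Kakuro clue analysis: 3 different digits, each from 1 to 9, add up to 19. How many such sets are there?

5

3 distinct digits from 1–9 sum between 6 and 24.
Enumerating: {2,8,9}, {3,7,9}, {4,6,9}, {4,7,8}, {5,6,8}.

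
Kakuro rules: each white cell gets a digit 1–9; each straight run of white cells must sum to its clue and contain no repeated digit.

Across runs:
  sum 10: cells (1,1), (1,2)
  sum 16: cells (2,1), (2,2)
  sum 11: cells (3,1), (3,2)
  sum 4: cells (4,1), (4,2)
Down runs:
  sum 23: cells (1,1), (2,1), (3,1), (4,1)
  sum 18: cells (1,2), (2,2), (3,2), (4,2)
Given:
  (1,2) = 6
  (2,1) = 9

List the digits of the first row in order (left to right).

16 in 2 cells must be {7,9}; 4 in 2 cells must be {1,3}.
(1,1) = 10 − 6 = 4 completes the 10 across.
(2,2) = 16 − 9 = 7 completes the 16 across.
Given what's placed, (4,1) must be 3 to fit the 4 across and 23 down.
(4,2) = 4 − 3 = 1 completes the 4 across.
(3,1) = 23 − 16 = 7 completes the 23 down.
(3,2) = 11 − 7 = 4 completes the 11 across.

4, 6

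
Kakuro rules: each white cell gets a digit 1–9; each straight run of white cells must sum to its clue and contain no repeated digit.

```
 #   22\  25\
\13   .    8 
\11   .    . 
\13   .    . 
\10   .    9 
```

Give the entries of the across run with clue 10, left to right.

1, 9

R1C1 = 13 − 8 = 5 completes the 13 across.
R4C1 = 10 − 9 = 1 completes the 10 across.
No cell is forced outright now. R2C1 can only be 7 or 9 (the digits allowed by both its 11 across and its 22 down). If R2C1 = 7: then R2C2 would have to be in {4} for the 11 across but in {1,2,3,5,6,7} for the 25 down — contradiction. So R2C1 = 9.
R2C2 = 11 − 9 = 2 completes the 11 across.
R3C1 = 22 − 15 = 7 completes the 22 down.
R3C2 = 13 − 7 = 6 completes the 13 across.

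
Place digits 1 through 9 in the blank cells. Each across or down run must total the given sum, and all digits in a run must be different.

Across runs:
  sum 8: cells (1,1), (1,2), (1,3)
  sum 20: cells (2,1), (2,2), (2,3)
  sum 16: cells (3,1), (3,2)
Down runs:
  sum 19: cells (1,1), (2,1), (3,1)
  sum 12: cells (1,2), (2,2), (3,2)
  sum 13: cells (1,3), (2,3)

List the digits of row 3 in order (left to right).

16 in 2 cells must be {7,9}.
Nothing is forced directly, so branch on (3,2), whose candidates are 7 or 9. If (3,2) = 9: then (2,2) would have to be in {3,4,5,6,7,8,9} for the 20 across but in {1,2} for the 12 down — contradiction. So (3,2) = 7.
(3,1) = 16 − 7 = 9 completes the 16 across.

9 7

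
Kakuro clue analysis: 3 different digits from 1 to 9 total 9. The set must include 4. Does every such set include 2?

Yes

The only way to make 9 from 3 distinct digits under that restriction is {2,3,4}, which contains 2.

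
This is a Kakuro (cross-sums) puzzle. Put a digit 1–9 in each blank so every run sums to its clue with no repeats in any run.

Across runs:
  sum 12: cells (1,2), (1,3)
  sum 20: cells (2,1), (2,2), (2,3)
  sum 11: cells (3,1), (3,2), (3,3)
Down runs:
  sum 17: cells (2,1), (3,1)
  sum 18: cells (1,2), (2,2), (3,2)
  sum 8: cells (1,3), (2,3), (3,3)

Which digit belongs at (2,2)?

17 in 2 cells must be {8,9}.
Only 8 fits (3,1) under both its across sum 11 and down sum 17.
(2,1) = 17 − 8 = 9 completes the 17 down.
Nothing is forced directly, so branch on (3,3), whose candidates are 1 or 2. If (3,3) = 2: that forces (1,3) = 5, after which (2,3) would have to be in {3,4,5,6,7,8} for the 20 across but in {1} for the 8 down — contradiction. So (3,3) = 1.
(3,2) = 11 − 9 = 2 completes the 11 across.
(2,2) = 7: the only remaining digit allowed by both the 20 across and the 18 down.

7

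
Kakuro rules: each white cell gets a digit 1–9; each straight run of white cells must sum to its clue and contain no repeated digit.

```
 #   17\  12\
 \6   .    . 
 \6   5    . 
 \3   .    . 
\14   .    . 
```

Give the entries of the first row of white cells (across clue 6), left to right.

2 4

3 in 2 cells must be {1,2}.
R2C2 = 6 − 5 = 1 completes the 6 across.
R3C2 = 2: the only remaining digit allowed by both the 3 across and the 12 down.
R3C1 = 3 − 2 = 1 completes the 3 across.
No cell is forced outright now. R1C1 can only be 2 or 4 (the digits allowed by both its 6 across and its 17 down). If R1C1 = 4: then R1C2 would have to be in {2} for the 6 across but in {3,4,5,6} for the 12 down — contradiction. So R1C1 = 2.
R1C2 = 6 − 2 = 4 completes the 6 across.
R4C1 = 17 − 8 = 9 completes the 17 down.
R4C2 = 14 − 9 = 5 completes the 14 across.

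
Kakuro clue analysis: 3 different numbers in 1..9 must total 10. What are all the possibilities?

3 distinct digits from 1–9 sum between 6 and 24.

{1,2,7}; {1,3,6}; {1,4,5}; {2,3,5}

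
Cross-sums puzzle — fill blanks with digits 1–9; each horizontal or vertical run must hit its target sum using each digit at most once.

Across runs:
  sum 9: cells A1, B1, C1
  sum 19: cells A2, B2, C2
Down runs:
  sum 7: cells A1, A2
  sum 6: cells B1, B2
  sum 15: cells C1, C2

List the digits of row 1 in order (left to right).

The 9 across and the 15 down share only 6, so C1 = 6.
C2 = 15 − 6 = 9 completes the 15 down.
Nothing is forced directly, so branch on B2, whose candidates are 2 or 4. If B2 = 2: then B1 would have to be in {1,2} for the 9 across but in {4} for the 6 down — contradiction. So B2 = 4.
B1 = 6 − 4 = 2 completes the 6 down.
A2 = 19 − 13 = 6 completes the 19 across.
A1 = 9 − 8 = 1 completes the 9 across.

1 2 6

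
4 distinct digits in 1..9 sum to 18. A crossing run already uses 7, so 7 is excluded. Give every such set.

{1,2,6,9}; {1,3,5,9}; {1,3,6,8}; {1,4,5,8}; {2,3,4,9}; {2,3,5,8}; {3,4,5,6}

4 distinct digits from 1–9 sum between 10 and 30.
Dropping sets that contain 7.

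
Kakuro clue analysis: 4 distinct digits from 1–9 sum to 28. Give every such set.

{4,7,8,9}; {5,6,8,9}

4 distinct digits from 1–9 sum between 10 and 30.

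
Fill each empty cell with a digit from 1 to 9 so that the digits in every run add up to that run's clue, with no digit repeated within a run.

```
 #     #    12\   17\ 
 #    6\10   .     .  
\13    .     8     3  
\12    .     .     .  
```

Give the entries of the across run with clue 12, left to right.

R2C1 = 13 − 11 = 2 completes the 13 across.
R3C1 = 6 − 2 = 4 completes the 6 down.
Nothing is forced directly, so branch on R1C2, whose candidates are 1 or 3. If R1C2 = 3: then R1C3 would have to be in {7} for the 10 across but in {5,6,8,9} for the 17 down — contradiction. So R1C2 = 1.
R1C3 = 10 − 1 = 9 completes the 10 across.
R3C2 = 12 − 9 = 3 completes the 12 down.
R3C3 = 12 − 7 = 5 completes the 12 across.

4 3 5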